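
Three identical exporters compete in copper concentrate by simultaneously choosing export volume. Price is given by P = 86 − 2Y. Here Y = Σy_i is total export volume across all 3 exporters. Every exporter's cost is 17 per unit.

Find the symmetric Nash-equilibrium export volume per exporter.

A representative exporter's profit is π_i = y_i(86 − 2Y) − 17y_i, with Y = y_i + Σ_{j≠i} y_j.
First-order condition: 69 − 4y_i − 2Σ_{j≠i} y_j = 0.
With identical exporters, set every y_j = y: then 69 − 4y − 4y = 0, i.e. y = 69/8 = 8.625.

8.625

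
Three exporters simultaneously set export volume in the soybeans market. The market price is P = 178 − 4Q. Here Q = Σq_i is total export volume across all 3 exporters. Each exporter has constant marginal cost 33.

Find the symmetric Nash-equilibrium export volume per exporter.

9.0625

A representative exporter's profit is π_i = q_i(178 − 4Q) − 33q_i, with Q = q_i + Σ_{j≠i} q_j.
First-order condition: 145 − 8q_i − 4Σ_{j≠i} q_j = 0.
In a symmetric equilibrium every exporter chooses the same q, so Σ_{j≠i} q_j = 2q. The condition becomes 145 − 16q = 0, giving q = 145/16 = 9.0625.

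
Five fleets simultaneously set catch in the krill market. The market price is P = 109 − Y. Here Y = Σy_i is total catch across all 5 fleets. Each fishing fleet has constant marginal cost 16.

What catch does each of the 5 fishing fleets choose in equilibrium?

15.5

A representative fishing fleet's profit is π_i = y_i(109 − Y) − 16y_i, with Y = y_i + Σ_{j≠i} y_j.
First-order condition: 93 − 2y_i − Σ_{j≠i} y_j = 0.
Imposing symmetry (y_j = y for all j) turns Σ_{j≠i} y_j into 4y, so 93 = 6y and y = 15.5.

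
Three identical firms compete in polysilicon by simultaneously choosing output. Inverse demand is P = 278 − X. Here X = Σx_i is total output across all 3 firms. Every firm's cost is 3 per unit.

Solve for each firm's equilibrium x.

A representative firm's profit is π_i = x_i(278 − X) − 3x_i, with X = x_i + Σ_{j≠i} x_j.
First-order condition: 275 − 2x_i − Σ_{j≠i} x_j = 0.
With identical firms, set every x_j = x: then 275 − 2x − 2x = 0, i.e. x = 275/4 = 68.75.

68.75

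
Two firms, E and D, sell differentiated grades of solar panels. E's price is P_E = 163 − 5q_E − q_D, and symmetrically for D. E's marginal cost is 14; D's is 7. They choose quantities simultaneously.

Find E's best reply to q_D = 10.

Firm E's profit: π = q_E(163 − 5q_E − q_D) − 14q_E.
∂π/∂q_E = 149 − 10q_E − q_D = 0 ⇒ q_E = 14.9 − 0.1q_D.
At q_D = 10: q_E = 14.9 − 0.1·10 = 13.9.

13.9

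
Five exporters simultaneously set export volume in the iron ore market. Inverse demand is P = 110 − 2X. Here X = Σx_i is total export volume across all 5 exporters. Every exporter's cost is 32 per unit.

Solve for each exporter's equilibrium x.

A representative exporter's profit is π_i = x_i(110 − 2X) − 32x_i, with X = x_i + Σ_{j≠i} x_j.
First-order condition: 78 − 4x_i − 2Σ_{j≠i} x_j = 0.
With identical exporters, set every x_j = x: then 78 − 4x − 8x = 0, i.e. x = 78/12 = 6.5.

6.5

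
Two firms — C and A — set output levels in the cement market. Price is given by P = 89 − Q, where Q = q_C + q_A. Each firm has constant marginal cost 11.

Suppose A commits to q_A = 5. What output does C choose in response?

Firm C's profit: π = q_C(89 − (q_C + q_A)) − 11q_C.
∂π/∂q_C = 78 − 2q_C − q_A = 0, so q_C = 39 − 0.5q_A.
At q_A = 5: q_C = 39 − 0.5·5 = 36.5.

36.5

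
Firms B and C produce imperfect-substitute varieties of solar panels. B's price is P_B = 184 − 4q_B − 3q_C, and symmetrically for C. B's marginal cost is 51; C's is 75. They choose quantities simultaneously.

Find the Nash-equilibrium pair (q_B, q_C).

Firm B's profit: π = q_B(184 − 4q_B − 3q_C) − 51q_B.
∂π/∂q_B = 133 − 8q_B − 3q_C = 0 ⇒ q_B = 16.625 − 0.375q_C.
Similarly q_C = 13.625 − 0.375q_B.
Solving the two reaction functions simultaneously: (1 − (−0.375)(−0.375))q_B = 16.625 − 0.375·13.625, so (55/64)q_B = 737/64 and q_B = 13.4.
Then q_C = 13.625 − 0.375·13.4 = 8.6.

13.4, 8.6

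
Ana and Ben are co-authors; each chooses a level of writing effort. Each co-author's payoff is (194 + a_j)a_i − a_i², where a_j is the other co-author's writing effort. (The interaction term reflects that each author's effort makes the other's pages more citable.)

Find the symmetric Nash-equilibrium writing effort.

194

Ana's payoff is (194 + a_B)a_A − a_A².
∂π/∂a_A = 194 + a_B − 2a_A = 0, so a_A = 97 + 0.5a_B.
The game is symmetric, so in equilibrium a_B = a_A: the reaction function gives 0.5a_A = 97, hence a_A = 194.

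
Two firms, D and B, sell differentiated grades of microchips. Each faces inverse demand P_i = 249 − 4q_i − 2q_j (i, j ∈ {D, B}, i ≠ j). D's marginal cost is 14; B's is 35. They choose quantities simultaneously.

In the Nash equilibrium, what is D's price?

110.8

Firm D's profit: π = q_D(249 − 4q_D − 2q_B) − 14q_D.
∂π/∂q_D = 235 − 8q_D − 2q_B = 0 ⇒ q_D = 29.375 − 0.25q_B.
Similarly q_B = 26.75 − 0.25q_D.
Substituting the second reaction function into the first: q_D = 29.375 − 0.25(26.75 − 0.25q_D), which gives 0.9375q_D = 22.6875 ⇒ q_D = 24.2.
Then q_B = 26.75 − 0.25·24.2 = 20.7.
P_D = 249 − 4·24.2 − 2·20.7 = 110.8.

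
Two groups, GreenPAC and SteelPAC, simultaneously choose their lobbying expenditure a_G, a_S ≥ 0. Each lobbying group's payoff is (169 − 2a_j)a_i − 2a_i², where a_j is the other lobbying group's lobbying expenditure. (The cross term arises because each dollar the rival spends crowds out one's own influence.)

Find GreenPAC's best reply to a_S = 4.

40.25

GreenPAC's payoff is (169 − 2a_S)a_G − 2a_G².
∂π/∂a_G = 169 − 2a_S − 4a_G = 0, so a_G = 42.25 − 0.5a_S.
At a_S = 4: a_G = 42.25 − 0.5·4 = 40.25.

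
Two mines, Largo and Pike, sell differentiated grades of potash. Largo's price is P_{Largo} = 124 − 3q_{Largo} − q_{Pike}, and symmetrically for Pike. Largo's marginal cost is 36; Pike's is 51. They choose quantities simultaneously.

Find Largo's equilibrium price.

75

Mine Largo's profit: π = q_{Largo}(124 − 3q_{Largo} − q_{Pike}) − 36q_{Largo}.
∂π/∂q_{Largo} = 88 − 6q_{Largo} − q_{Pike} = 0 ⇒ q_{Largo} = 44/3 − (1/6)q_{Pike}.
Similarly q_{Pike} = 73/6 − (1/6)q_{Largo}.
Plugging q_{Pike} into Largo's best response: q_{Largo} = 44/3 − (1/6)(73/6 − (1/6)q_{Largo}) ⇒ (35/36)q_{Largo} = 455/36, so q_{Largo} = 13.
Then q_{Pike} = 73/6 − (1/6)·13 = 10.
P_{Largo} = 124 − 3·13 − 10 = 75.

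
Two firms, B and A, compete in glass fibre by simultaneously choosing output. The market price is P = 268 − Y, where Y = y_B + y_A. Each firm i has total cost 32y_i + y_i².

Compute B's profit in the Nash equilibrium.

4455.68

Firm B's profit: π = y_B(268 − (y_B + y_A)) − 32y_B − y_B².
∂π/∂y_B = 236 − 4y_B − y_A = 0, so y_B = 59 − 0.25y_A.
The game is symmetric, so in equilibrium y_A = y_B: the reaction function gives 1.25y_B = 59, hence y_B = 47.2.
Price P = 268 − 94.4 = 173.6.
B's profit: (173.6 − 32)·47.2 − (47.2)² = 4455.68.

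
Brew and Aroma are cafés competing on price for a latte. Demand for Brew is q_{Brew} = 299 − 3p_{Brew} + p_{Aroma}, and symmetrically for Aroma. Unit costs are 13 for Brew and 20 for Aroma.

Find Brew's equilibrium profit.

9141.12

Brew's profit: π = (p_{Brew} − 13)(299 − 3p_{Brew} + p_{Aroma}).
∂π/∂p_{Brew} = 338 − 6p_{Brew} + p_{Aroma} = 0 ⇒ p_{Brew} = 169/3 + (1/6)p_{Aroma}.
Similarly p_{Aroma} = 359/6 + (1/6)p_{Brew}.
Solving the two reaction functions simultaneously: (1 − (1/6)(1/6))p_{Brew} = 169/3 + (1/6)·(359/6), so (35/36)p_{Brew} = 2387/36 and p_{Brew} = 68.2.
Then p_{Aroma} = 359/6 + (1/6)·68.2 = 71.2.
q_{Brew} = 299 − 3·68.2 + 71.2 = 165.6.
Profit = (68.2 − 13)·165.6 = 9141.12.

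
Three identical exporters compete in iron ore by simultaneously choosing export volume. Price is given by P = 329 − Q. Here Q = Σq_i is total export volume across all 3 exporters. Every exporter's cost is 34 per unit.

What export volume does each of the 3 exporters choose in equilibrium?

73.75

A representative exporter's profit is π_i = q_i(329 − Q) − 34q_i, with Q = q_i + Σ_{j≠i} q_j.
First-order condition: 295 − 2q_i − Σ_{j≠i} q_j = 0.
In a symmetric equilibrium every exporter chooses the same q, so Σ_{j≠i} q_j = 2q. The condition becomes 295 − 4q = 0, giving q = 295/4 = 73.75.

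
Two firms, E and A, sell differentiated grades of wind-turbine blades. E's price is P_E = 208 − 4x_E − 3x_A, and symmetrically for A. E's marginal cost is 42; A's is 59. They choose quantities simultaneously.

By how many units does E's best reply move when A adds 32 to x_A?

Firm E's profit: π = x_E(208 − 4x_E − 3x_A) − 42x_E.
∂π/∂x_E = 166 − 8x_E − 3x_A = 0 ⇒ x_E = 20.75 − 0.375x_A.
The reaction-function slope is −0.375, so a 32-unit rise in x_A moves x_E by −0.375 × 32 = −12. E's best response falls — the actions are strategic substitutes.

-12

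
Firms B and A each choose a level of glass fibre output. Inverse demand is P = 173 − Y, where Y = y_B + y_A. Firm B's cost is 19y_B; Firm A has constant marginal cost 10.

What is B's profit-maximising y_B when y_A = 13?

Firm B's profit: π = y_B(173 − (y_B + y_A)) − 19y_B.
∂π/∂y_B = 154 − 2y_B − y_A = 0, so y_B = 77 − 0.5y_A.
At y_A = 13: y_B = 77 − 0.5·13 = 70.5.

70.5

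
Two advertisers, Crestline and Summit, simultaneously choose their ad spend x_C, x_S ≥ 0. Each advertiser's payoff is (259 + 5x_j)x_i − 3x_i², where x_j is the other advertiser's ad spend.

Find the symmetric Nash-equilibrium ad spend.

Crestline's payoff is (259 + 5x_S)x_C − 3x_C².
∂π/∂x_C = 259 + 5x_S − 6x_C = 0, so x_C = 259/6 + (5/6)x_S.
By symmetry x_S = x_C; substituting into the reaction function, (1/6)x_C = 259/6 and x_C = 259.

259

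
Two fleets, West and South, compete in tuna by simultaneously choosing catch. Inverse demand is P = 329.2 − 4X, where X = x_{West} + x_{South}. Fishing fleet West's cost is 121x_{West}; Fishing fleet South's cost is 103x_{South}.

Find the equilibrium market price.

184.4

Fishing fleet West's profit: π = x_{West}(329.2 − 4(x_{West} + x_{South})) − 121x_{West}.
∂π/∂x_{West} = 208.2 − 8x_{West} − 4x_{South} = 0, so x_{West} = 26.025 − 0.5x_{South}.
By the same steps for South: x_{South} = 28.275 − 0.5x_{West}.
Plugging x_{South} into West's best response: x_{West} = 26.025 − 0.5(28.275 − 0.5x_{West}) ⇒ 0.75x_{West} = 11.8875, so x_{West} = 15.85.
Then x_{South} = 28.275 − 0.5·15.85 = 20.35.
Equilibrium price: P = 329.2 − 4·36.2 = 184.4.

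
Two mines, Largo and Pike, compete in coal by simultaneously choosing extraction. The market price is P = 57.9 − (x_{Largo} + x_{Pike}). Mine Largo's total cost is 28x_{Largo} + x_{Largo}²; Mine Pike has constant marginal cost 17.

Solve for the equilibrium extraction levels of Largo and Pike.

2.7, 19.1

Mine Largo's profit: π = x_{Largo}(57.9 − (x_{Largo} + x_{Pike})) − 28x_{Largo} − x_{Largo}².
∂π/∂x_{Largo} = 29.9 − 4x_{Largo} − x_{Pike} = 0, so x_{Largo} = 7.475 − 0.25x_{Pike}.
For Pike: ∂π/∂x_{Pike} = 40.9 − 2x_{Pike} − x_{Largo} = 0 ⇒ x_{Pike} = 20.45 − 0.5x_{Largo}.
Substituting the second reaction function into the first: x_{Largo} = 7.475 − 0.25(20.45 − 0.5x_{Largo}), which gives 0.875x_{Largo} = 2.3625 ⇒ x_{Largo} = 2.7.
Then x_{Pike} = 20.45 − 0.5·2.7 = 19.1.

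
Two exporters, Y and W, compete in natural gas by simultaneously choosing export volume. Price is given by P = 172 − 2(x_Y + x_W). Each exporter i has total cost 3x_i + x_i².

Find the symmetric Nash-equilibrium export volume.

Exporter Y's profit: π = x_Y(172 − 2(x_Y + x_W)) − 3x_Y − x_Y².
∂π/∂x_Y = 169 − 6x_Y − 2x_W = 0, so x_Y = 169/6 − (1/3)x_W.
By symmetry x_W = x_Y; substituting into the reaction function, (4/3)x_Y = 169/6 and x_Y = 21.125.

21.125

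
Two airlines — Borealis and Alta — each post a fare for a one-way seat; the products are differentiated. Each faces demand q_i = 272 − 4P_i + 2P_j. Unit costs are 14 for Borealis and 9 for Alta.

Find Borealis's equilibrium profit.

6400

Borealis's profit: π = (P_{Borealis} − 14)(272 − 4P_{Borealis} + 2P_{Alta}).
∂π/∂P_{Borealis} = 328 − 8P_{Borealis} + 2P_{Alta} = 0 ⇒ P_{Borealis} = 41 + 0.25P_{Alta}.
Similarly P_{Alta} = 38.5 + 0.25P_{Borealis}.
Substituting the second reaction function into the first: P_{Borealis} = 41 + 0.25(38.5 + 0.25P_{Borealis}), which gives 0.9375P_{Borealis} = 50.625 ⇒ P_{Borealis} = 54.
Then P_{Alta} = 38.5 + 0.25·54 = 52.
q_{Borealis} = 272 − 4·54 + 2·52 = 160.
Profit = (54 − 14)·160 = 6400.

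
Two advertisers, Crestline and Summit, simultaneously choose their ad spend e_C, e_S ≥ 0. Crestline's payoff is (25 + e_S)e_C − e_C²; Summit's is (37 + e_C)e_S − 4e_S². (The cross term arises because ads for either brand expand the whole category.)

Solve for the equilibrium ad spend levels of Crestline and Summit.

Expanding Crestline's payoff: 25e_C + e_Se_C − e_C².
∂π/∂e_C = 25 + e_S − 2e_C = 0, so e_C = 12.5 + 0.5e_S.
Likewise for Summit: e_S = 4.625 + 0.125e_C.
Solving the two reaction functions simultaneously: (1 − (0.5)(0.125))e_C = 12.5 + 0.5·4.625, so 0.9375e_C = 14.8125 and e_C = 15.8.
Then e_S = 4.625 + 0.125·15.8 = 6.6.

15.8, 6.6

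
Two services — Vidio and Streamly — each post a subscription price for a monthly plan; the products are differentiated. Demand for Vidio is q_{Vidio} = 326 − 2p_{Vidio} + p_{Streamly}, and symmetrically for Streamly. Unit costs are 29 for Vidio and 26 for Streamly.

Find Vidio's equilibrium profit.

19443.92

Vidio's profit: π = (p_{Vidio} − 29)(326 − 2p_{Vidio} + p_{Streamly}).
∂π/∂p_{Vidio} = 384 − 4p_{Vidio} + p_{Streamly} = 0 ⇒ p_{Vidio} = 96 + 0.25p_{Streamly}.
Similarly p_{Streamly} = 94.5 + 0.25p_{Vidio}.
Solving the two reaction functions simultaneously: (1 − (0.25)(0.25))p_{Vidio} = 96 + 0.25·94.5, so 0.9375p_{Vidio} = 119.625 and p_{Vidio} = 127.6.
Then p_{Streamly} = 94.5 + 0.25·127.6 = 126.4.
q_{Vidio} = 326 − 2·127.6 + 126.4 = 197.2.
Profit = (127.6 − 29)·197.2 = 19443.92.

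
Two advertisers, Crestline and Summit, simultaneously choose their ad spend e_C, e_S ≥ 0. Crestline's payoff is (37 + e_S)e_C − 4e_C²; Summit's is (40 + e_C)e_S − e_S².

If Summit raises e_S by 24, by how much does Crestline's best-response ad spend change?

Expanding Crestline's payoff: 37e_C + e_Se_C − 4e_C².
∂π/∂e_C = 37 + e_S − 8e_C = 0, so e_C = 4.625 + 0.125e_S.
The reaction-function slope is 0.125, so a 24-unit rise in e_S moves e_C by 0.125 × 24 = 3. Crestline's best response rises — the actions are strategic complements.

3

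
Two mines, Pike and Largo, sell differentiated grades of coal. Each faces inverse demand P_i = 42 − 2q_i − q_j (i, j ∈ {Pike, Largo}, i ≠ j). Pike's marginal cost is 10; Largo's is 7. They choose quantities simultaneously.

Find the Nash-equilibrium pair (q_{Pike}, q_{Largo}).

6.2, 7.2

Mine Pike's profit: π = q_{Pike}(42 − 2q_{Pike} − q_{Largo}) − 10q_{Pike}.
∂π/∂q_{Pike} = 32 − 4q_{Pike} − q_{Largo} = 0 ⇒ q_{Pike} = 8 − 0.25q_{Largo}.
Similarly q_{Largo} = 8.75 − 0.25q_{Pike}.
Solving the two reaction functions simultaneously: (1 − (−0.25)(−0.25))q_{Pike} = 8 − 0.25·8.75, so 0.9375q_{Pike} = 5.8125 and q_{Pike} = 6.2.
Then q_{Largo} = 8.75 − 0.25·6.2 = 7.2.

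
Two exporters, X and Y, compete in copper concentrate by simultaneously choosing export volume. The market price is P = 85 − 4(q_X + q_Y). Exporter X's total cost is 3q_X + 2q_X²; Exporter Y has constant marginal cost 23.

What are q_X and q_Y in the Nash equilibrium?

5.1, 5.2

Exporter X's profit: π = q_X(85 − 4(q_X + q_Y)) − 3q_X − 2q_X².
∂π/∂q_X = 82 − 12q_X − 4q_Y = 0, so q_X = 41/6 − (1/3)q_Y.
For Y: ∂π/∂q_Y = 62 − 8q_Y − 4q_X = 0 ⇒ q_Y = 7.75 − 0.5q_X.
Substituting the second reaction function into the first: q_X = 41/6 − (1/3)(7.75 − 0.5q_X), which gives (5/6)q_X = 4.25 ⇒ q_X = 5.1.
Then q_Y = 7.75 − 0.5·5.1 = 5.2.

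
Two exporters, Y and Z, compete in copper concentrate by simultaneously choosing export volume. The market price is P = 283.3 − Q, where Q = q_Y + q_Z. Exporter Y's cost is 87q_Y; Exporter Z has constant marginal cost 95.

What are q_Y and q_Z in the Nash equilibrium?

Exporter Y's profit: π = q_Y(283.3 − (q_Y + q_Z)) − 87q_Y.
∂π/∂q_Y = 196.3 − 2q_Y − q_Z = 0, so q_Y = 98.15 − 0.5q_Z.
By the same steps for Z: q_Z = 94.15 − 0.5q_Y.
Substituting the second reaction function into the first: q_Y = 98.15 − 0.5(94.15 − 0.5q_Y), which gives 0.75q_Y = 51.075 ⇒ q_Y = 68.1.
Then q_Z = 94.15 − 0.5·68.1 = 60.1.

68.1, 60.1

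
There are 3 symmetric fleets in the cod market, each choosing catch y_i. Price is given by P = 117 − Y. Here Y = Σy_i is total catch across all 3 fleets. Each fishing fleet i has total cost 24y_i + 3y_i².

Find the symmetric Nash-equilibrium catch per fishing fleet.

9.3

A representative fishing fleet's profit is π_i = y_i(117 − Y) − 24y_i − 3y_i², with Y = y_i + Σ_{j≠i} y_j.
First-order condition: 93 − 8y_i − Σ_{j≠i} y_j = 0.
With identical fishing fleets, set every y_j = y: then 93 − 8y − 2y = 0, i.e. y = 93/10 = 9.3.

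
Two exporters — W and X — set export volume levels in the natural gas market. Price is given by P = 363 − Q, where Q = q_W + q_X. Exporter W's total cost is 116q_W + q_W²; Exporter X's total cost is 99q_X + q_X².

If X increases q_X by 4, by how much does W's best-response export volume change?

-1

Exporter W's profit: π = q_W(363 − (q_W + q_X)) − 116q_W − q_W².
∂π/∂q_W = 247 − 4q_W − q_X = 0, so q_W = 61.75 − 0.25q_X.
The reaction-function slope is −0.25, so a 4-unit rise in q_X moves q_W by −0.25 × 4 = −1. W's best response falls — the actions are strategic substitutes.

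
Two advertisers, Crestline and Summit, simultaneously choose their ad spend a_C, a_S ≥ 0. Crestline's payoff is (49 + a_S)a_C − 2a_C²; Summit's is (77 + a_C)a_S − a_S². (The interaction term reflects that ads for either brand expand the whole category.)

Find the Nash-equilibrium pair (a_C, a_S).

25, 51

Expanding Crestline's payoff: 49a_C + a_Sa_C − 2a_C².
∂π/∂a_C = 49 + a_S − 4a_C = 0, so a_C = 12.25 + 0.25a_S.
Likewise for Summit: a_S = 38.5 + 0.5a_C.
Substituting the second reaction function into the first: a_C = 12.25 + 0.25(38.5 + 0.5a_C), which gives 0.875a_C = 21.875 ⇒ a_C = 25.
Then a_S = 38.5 + 0.5·25 = 51.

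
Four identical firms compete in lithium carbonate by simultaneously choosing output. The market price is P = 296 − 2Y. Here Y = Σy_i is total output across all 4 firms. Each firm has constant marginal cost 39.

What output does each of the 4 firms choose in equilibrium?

A representative firm's profit is π_i = y_i(296 − 2Y) − 39y_i, with Y = y_i + Σ_{j≠i} y_j.
First-order condition: 257 − 4y_i − 2Σ_{j≠i} y_j = 0.
Imposing symmetry (y_j = y for all j) turns Σ_{j≠i} y_j into 3y, so 257 = 10y and y = 25.7.

25.7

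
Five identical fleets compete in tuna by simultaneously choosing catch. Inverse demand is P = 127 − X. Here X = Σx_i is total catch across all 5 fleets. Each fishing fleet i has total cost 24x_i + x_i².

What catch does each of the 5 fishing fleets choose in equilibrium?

12.875

A representative fishing fleet's profit is π_i = x_i(127 − X) − 24x_i − x_i², with X = x_i + Σ_{j≠i} x_j.
First-order condition: 103 − 4x_i − Σ_{j≠i} x_j = 0.
With identical fishing fleets, set every x_j = x: then 103 − 4x − 4x = 0, i.e. x = 103/8 = 12.875.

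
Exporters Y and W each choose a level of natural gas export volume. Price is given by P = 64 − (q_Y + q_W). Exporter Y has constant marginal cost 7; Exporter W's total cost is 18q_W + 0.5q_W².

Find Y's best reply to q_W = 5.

Exporter Y's profit: π = q_Y(64 − (q_Y + q_W)) − 7q_Y.
∂π/∂q_Y = 57 − 2q_Y − q_W = 0, so q_Y = 28.5 − 0.5q_W.
At q_W = 5: q_Y = 28.5 − 0.5·5 = 26.

26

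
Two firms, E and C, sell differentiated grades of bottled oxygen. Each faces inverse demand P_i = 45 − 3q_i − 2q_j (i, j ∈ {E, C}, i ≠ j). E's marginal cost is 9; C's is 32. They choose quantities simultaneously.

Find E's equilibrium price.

26.8125

Firm E's profit: π = q_E(45 − 3q_E − 2q_C) − 9q_E.
∂π/∂q_E = 36 − 6q_E − 2q_C = 0 ⇒ q_E = 6 − (1/3)q_C.
Similarly q_C = 13/6 − (1/3)q_E.
Substituting the second reaction function into the first: q_E = 6 − (1/3)(13/6 − (1/3)q_E), which gives (8/9)q_E = 95/18 ⇒ q_E = 5.9375.
Then q_C = 13/6 − (1/3)·5.9375 = 0.1875.
P_E = 45 − 3·5.9375 − 2·0.1875 = 26.8125.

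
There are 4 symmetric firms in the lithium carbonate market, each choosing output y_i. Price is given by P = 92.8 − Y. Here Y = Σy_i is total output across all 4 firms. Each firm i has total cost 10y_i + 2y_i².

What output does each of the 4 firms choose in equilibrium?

A representative firm's profit is π_i = y_i(92.8 − Y) − 10y_i − 2y_i², with Y = y_i + Σ_{j≠i} y_j.
First-order condition: 82.8 − 6y_i − Σ_{j≠i} y_j = 0.
Imposing symmetry (y_j = y for all j) turns Σ_{j≠i} y_j into 3y, so 82.8 = 9y and y = 9.2.

9.2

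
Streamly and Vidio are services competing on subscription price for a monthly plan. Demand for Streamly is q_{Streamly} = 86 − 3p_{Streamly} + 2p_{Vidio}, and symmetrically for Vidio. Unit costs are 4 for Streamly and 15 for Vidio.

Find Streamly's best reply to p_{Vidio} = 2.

17

Streamly's profit: π = (p_{Streamly} − 4)(86 − 3p_{Streamly} + 2p_{Vidio}).
∂π/∂p_{Streamly} = 98 − 6p_{Streamly} + 2p_{Vidio} = 0 ⇒ p_{Streamly} = 49/3 + (1/3)p_{Vidio}.
At p_{Vidio} = 2: p_{Streamly} = 49/3 + (1/3)·2 = 17.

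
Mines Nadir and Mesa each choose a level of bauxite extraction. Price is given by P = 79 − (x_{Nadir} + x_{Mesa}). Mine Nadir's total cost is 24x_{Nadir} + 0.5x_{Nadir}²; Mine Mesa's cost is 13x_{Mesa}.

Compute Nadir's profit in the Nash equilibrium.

Mine Nadir's profit: π = x_{Nadir}(79 − (x_{Nadir} + x_{Mesa})) − 24x_{Nadir} − 0.5x_{Nadir}².
∂π/∂x_{Nadir} = 55 − 3x_{Nadir} − x_{Mesa} = 0, so x_{Nadir} = 55/3 − (1/3)x_{Mesa}.
For Mesa: ∂π/∂x_{Mesa} = 66 − 2x_{Mesa} − x_{Nadir} = 0 ⇒ x_{Mesa} = 33 − 0.5x_{Nadir}.
Plugging x_{Mesa} into Nadir's best response: x_{Nadir} = 55/3 − (1/3)(33 − 0.5x_{Nadir}) ⇒ (5/6)x_{Nadir} = 22/3, so x_{Nadir} = 8.8.
Then x_{Mesa} = 33 − 0.5·8.8 = 28.6.
Price P = 79 − 37.4 = 41.6.
Nadir's profit: (41.6 − 24)·8.8 − 0.5(8.8)² = 116.16.

116.16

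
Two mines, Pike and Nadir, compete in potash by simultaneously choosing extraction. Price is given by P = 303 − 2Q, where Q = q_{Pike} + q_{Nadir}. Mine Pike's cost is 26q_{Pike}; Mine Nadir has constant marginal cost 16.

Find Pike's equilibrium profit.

Mine Pike's profit: π = q_{Pike}(303 − 2(q_{Pike} + q_{Nadir})) − 26q_{Pike}.
∂π/∂q_{Pike} = 277 − 4q_{Pike} − 2q_{Nadir} = 0, so q_{Pike} = 69.25 − 0.5q_{Nadir}.
By the same steps for Nadir: q_{Nadir} = 71.75 − 0.5q_{Pike}.
Plugging q_{Nadir} into Pike's best response: q_{Pike} = 69.25 − 0.5(71.75 − 0.5q_{Pike}) ⇒ 0.75q_{Pike} = 33.375, so q_{Pike} = 44.5.
Then q_{Nadir} = 71.75 − 0.5·44.5 = 49.5.
Price P = 303 − 2·94 = 115.
Pike's profit: (115 − 26)·44.5 = 3960.5.

3960.5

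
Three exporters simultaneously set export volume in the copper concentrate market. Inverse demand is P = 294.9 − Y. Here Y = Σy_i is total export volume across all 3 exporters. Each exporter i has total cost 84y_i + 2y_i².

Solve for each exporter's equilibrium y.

A representative exporter's profit is π_i = y_i(294.9 − Y) − 84y_i − 2y_i², with Y = y_i + Σ_{j≠i} y_j.
First-order condition: 210.9 − 6y_i − Σ_{j≠i} y_j = 0.
Imposing symmetry (y_j = y for all j) turns Σ_{j≠i} y_j into 2y, so 210.9 = 8y and y = 26.3625.

26.3625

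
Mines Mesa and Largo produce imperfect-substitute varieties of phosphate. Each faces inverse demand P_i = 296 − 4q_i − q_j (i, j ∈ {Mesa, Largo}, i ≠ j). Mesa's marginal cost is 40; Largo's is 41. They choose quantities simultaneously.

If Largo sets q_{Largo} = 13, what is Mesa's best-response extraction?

Mine Mesa's profit: π = q_{Mesa}(296 − 4q_{Mesa} − q_{Largo}) − 40q_{Mesa}.
∂π/∂q_{Mesa} = 256 − 8q_{Mesa} − q_{Largo} = 0 ⇒ q_{Mesa} = 32 − 0.125q_{Largo}.
At q_{Largo} = 13: q_{Mesa} = 32 − 0.125·13 = 30.375.

30.375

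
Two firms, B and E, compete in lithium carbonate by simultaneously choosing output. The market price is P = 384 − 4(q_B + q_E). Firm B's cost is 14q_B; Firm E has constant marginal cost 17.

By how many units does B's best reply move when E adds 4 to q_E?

Firm B's profit: π = q_B(384 − 4(q_B + q_E)) − 14q_B.
∂π/∂q_B = 370 − 8q_B − 4q_E = 0, so q_B = 46.25 − 0.5q_E.
The reaction-function slope is −0.5, so a 4-unit rise in q_E moves q_B by −0.5 × 4 = −2. B's best response falls — the actions are strategic substitutes.

-2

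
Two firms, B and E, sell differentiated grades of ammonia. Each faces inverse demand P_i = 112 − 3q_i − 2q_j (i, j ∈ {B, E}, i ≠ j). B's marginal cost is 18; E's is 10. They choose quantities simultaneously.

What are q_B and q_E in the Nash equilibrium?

11.25, 13.25

Firm B's profit: π = q_B(112 − 3q_B − 2q_E) − 18q_B.
∂π/∂q_B = 94 − 6q_B − 2q_E = 0 ⇒ q_B = 47/3 − (1/3)q_E.
Similarly q_E = 17 − (1/3)q_B.
Substituting the second reaction function into the first: q_B = 47/3 − (1/3)(17 − (1/3)q_B), which gives (8/9)q_B = 10 ⇒ q_B = 11.25.
Then q_E = 17 − (1/3)·11.25 = 13.25.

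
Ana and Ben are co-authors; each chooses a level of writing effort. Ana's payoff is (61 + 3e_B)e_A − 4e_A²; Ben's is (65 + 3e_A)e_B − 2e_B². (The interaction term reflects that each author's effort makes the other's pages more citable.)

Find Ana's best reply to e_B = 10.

11.375

Expanding Ana's payoff: 61e_A + 3e_Be_A − 4e_A².
∂π/∂e_A = 61 + 3e_B − 8e_A = 0, so e_A = 7.625 + 0.375e_B.
At e_B = 10: e_A = 7.625 + 0.375·10 = 11.375.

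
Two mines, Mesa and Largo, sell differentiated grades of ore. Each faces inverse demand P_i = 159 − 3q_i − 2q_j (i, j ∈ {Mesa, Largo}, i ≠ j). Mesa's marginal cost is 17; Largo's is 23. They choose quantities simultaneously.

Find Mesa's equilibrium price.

Mine Mesa's profit: π = q_{Mesa}(159 − 3q_{Mesa} − 2q_{Largo}) − 17q_{Mesa}.
∂π/∂q_{Mesa} = 142 − 6q_{Mesa} − 2q_{Largo} = 0 ⇒ q_{Mesa} = 71/3 − (1/3)q_{Largo}.
Similarly q_{Largo} = 68/3 − (1/3)q_{Mesa}.
Plugging q_{Largo} into Mesa's best response: q_{Mesa} = 71/3 − (1/3)(68/3 − (1/3)q_{Mesa}) ⇒ (8/9)q_{Mesa} = 145/9, so q_{Mesa} = 18.125.
Then q_{Largo} = 68/3 − (1/3)·18.125 = 16.625.
P_{Mesa} = 159 − 3·18.125 − 2·16.625 = 71.375.

71.375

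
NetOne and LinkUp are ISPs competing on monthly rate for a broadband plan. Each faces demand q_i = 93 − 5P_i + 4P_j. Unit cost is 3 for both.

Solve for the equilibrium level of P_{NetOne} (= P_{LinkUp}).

18

NetOne's profit: π = (P_{NetOne} − 3)(93 − 5P_{NetOne} + 4P_{LinkUp}).
∂π/∂P_{NetOne} = 108 − 10P_{NetOne} + 4P_{LinkUp} = 0 ⇒ P_{NetOne} = 10.8 + 0.4P_{LinkUp}.
By symmetry P_{LinkUp} = P_{NetOne}; substituting into the reaction function, 0.6P_{NetOne} = 10.8 and P_{NetOne} = 18.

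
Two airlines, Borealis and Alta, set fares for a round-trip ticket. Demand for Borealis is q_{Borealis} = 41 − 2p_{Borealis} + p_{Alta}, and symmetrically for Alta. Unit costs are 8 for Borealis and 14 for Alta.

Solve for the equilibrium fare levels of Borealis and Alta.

19.8, 22.2

Borealis's profit: π = (p_{Borealis} − 8)(41 − 2p_{Borealis} + p_{Alta}).
∂π/∂p_{Borealis} = 57 − 4p_{Borealis} + p_{Alta} = 0 ⇒ p_{Borealis} = 14.25 + 0.25p_{Alta}.
Similarly p_{Alta} = 17.25 + 0.25p_{Borealis}.
Solving the two reaction functions simultaneously: (1 − (0.25)(0.25))p_{Borealis} = 14.25 + 0.25·17.25, so 0.9375p_{Borealis} = 18.5625 and p_{Borealis} = 19.8.
Then p_{Alta} = 17.25 + 0.25·19.8 = 22.2.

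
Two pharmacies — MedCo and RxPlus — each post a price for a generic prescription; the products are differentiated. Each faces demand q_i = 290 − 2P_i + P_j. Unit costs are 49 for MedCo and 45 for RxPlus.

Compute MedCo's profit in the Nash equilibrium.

MedCo's profit: π = (P_{MedCo} − 49)(290 − 2P_{MedCo} + P_{RxPlus}).
∂π/∂P_{MedCo} = 388 − 4P_{MedCo} + P_{RxPlus} = 0 ⇒ P_{MedCo} = 97 + 0.25P_{RxPlus}.
Similarly P_{RxPlus} = 95 + 0.25P_{MedCo}.
Plugging P_{RxPlus} into MedCo's best response: P_{MedCo} = 97 + 0.25(95 + 0.25P_{MedCo}) ⇒ 0.9375P_{MedCo} = 120.75, so P_{MedCo} = 128.8.
Then P_{RxPlus} = 95 + 0.25·128.8 = 127.2.
q_{MedCo} = 290 − 2·128.8 + 127.2 = 159.6.
Profit = (128.8 − 49)·159.6 = 12736.08.

12736.08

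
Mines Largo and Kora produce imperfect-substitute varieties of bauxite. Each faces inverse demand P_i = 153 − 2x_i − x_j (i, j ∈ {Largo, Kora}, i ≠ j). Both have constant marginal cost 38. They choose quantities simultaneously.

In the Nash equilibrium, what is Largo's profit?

1058

Mine Largo's profit: π = x_{Largo}(153 − 2x_{Largo} − x_{Kora}) − 38x_{Largo}.
∂π/∂x_{Largo} = 115 − 4x_{Largo} − x_{Kora} = 0 ⇒ x_{Largo} = 28.75 − 0.25x_{Kora}.
The game is symmetric, so in equilibrium x_{Kora} = x_{Largo}: the reaction function gives 1.25x_{Largo} = 28.75, hence x_{Largo} = 23.
P_{Largo} = 153 − 2·23 − 23 = 84.
Profit = (84 − 38)·23 = 1058.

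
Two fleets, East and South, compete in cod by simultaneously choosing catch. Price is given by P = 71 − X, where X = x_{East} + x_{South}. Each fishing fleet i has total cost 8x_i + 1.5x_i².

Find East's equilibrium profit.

Fishing fleet East's profit: π = x_{East}(71 − (x_{East} + x_{South})) − 8x_{East} − 1.5x_{East}².
∂π/∂x_{East} = 63 − 5x_{East} − x_{South} = 0, so x_{East} = 12.6 − 0.2x_{South}.
Setting x_{East} = x_{South} in the reaction function: x_{East} = 12.6 − 0.2x_{East}, so x_{East} = 12.6 / 1.2 = 10.5.
Price P = 71 − 21 = 50.
East's profit: (50 − 8)·10.5 − 1.5(10.5)² = 275.625.

275.625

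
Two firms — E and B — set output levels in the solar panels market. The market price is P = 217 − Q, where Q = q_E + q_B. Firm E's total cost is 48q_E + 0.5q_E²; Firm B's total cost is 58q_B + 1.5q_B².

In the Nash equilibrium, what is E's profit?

Firm E's profit: π = q_E(217 − (q_E + q_B)) − 48q_E − 0.5q_E².
∂π/∂q_E = 169 − 3q_E − q_B = 0, so q_E = 169/3 − (1/3)q_B.
For B: ∂π/∂q_B = 159 − 5q_B − q_E = 0 ⇒ q_B = 31.8 − 0.2q_E.
Plugging q_B into E's best response: q_E = 169/3 − (1/3)(31.8 − 0.2q_E) ⇒ (14/15)q_E = 686/15, so q_E = 49.
Then q_B = 31.8 − 0.2·49 = 22.
Price P = 217 − 71 = 146.
E's profit: (146 − 48)·49 − 0.5(49)² = 3601.5.

3601.5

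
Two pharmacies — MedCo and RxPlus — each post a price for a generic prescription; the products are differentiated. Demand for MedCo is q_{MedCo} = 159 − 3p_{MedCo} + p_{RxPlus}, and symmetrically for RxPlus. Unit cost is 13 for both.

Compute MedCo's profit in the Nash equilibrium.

2122.68

MedCo's profit: π = (p_{MedCo} − 13)(159 − 3p_{MedCo} + p_{RxPlus}).
∂π/∂p_{MedCo} = 198 − 6p_{MedCo} + p_{RxPlus} = 0 ⇒ p_{MedCo} = 33 + (1/6)p_{RxPlus}.
The game is symmetric, so in equilibrium p_{RxPlus} = p_{MedCo}: the reaction function gives (5/6)p_{MedCo} = 33, hence p_{MedCo} = 39.6.
q_{MedCo} = 159 − 3·39.6 + 39.6 = 79.8.
Profit = (39.6 − 13)·79.8 = 2122.68.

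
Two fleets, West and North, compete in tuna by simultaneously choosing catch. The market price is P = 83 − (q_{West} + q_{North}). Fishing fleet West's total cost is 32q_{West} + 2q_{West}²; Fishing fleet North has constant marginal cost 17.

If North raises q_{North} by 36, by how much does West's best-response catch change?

Fishing fleet West's profit: π = q_{West}(83 − (q_{West} + q_{North})) − 32q_{West} − 2q_{West}².
∂π/∂q_{West} = 51 − 6q_{West} − q_{North} = 0, so q_{West} = 8.5 − (1/6)q_{North}.
The reaction-function slope is −1/6, so a 36-unit rise in q_{North} moves q_{West} by −1/6 × 36 = −6. West's best response falls — the actions are strategic substitutes.

-6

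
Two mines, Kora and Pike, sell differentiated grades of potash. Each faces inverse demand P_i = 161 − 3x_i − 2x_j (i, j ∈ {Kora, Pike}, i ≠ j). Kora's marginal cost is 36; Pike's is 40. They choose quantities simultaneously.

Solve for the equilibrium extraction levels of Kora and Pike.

15.875, 14.875

Mine Kora's profit: π = x_{Kora}(161 − 3x_{Kora} − 2x_{Pike}) − 36x_{Kora}.
∂π/∂x_{Kora} = 125 − 6x_{Kora} − 2x_{Pike} = 0 ⇒ x_{Kora} = 125/6 − (1/3)x_{Pike}.
Similarly x_{Pike} = 121/6 − (1/3)x_{Kora}.
Substituting the second reaction function into the first: x_{Kora} = 125/6 − (1/3)(121/6 − (1/3)x_{Kora}), which gives (8/9)x_{Kora} = 127/9 ⇒ x_{Kora} = 15.875.
Then x_{Pike} = 121/6 − (1/3)·15.875 = 14.875.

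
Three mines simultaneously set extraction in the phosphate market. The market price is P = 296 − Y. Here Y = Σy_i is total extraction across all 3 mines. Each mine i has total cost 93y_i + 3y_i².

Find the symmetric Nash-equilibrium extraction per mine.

A representative mine's profit is π_i = y_i(296 − Y) − 93y_i − 3y_i², with Y = y_i + Σ_{j≠i} y_j.
First-order condition: 203 − 8y_i − Σ_{j≠i} y_j = 0.
With identical mines, set every y_j = y: then 203 − 8y − 2y = 0, i.e. y = 203/10 = 20.3.

20.3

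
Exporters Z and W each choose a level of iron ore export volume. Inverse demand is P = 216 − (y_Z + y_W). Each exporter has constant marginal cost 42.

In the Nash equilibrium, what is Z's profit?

3364

Exporter Z's profit: π = y_Z(216 − (y_Z + y_W)) − 42y_Z.
∂π/∂y_Z = 174 − 2y_Z − y_W = 0, so y_Z = 87 − 0.5y_W.
Setting y_Z = y_W in the reaction function: y_Z = 87 − 0.5y_Z, so y_Z = 87 / 1.5 = 58.
Price P = 216 − 116 = 100.
Z's profit: (100 − 42)·58 = 3364.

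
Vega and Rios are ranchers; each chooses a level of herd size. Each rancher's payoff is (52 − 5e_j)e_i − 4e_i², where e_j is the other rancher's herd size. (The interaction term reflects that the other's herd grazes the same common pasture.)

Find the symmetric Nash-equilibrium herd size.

Vega's payoff is (52 − 5e_R)e_V − 4e_V².
∂π/∂e_V = 52 − 5e_R − 8e_V = 0, so e_V = 6.5 − 0.625e_R.
Setting e_V = e_R in the reaction function: e_V = 6.5 − 0.625e_V, so e_V = 6.5 / 1.625 = 4.

4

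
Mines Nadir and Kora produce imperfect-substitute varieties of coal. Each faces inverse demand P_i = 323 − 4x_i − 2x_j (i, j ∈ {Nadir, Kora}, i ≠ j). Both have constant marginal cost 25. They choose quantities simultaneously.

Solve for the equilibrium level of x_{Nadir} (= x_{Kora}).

Mine Nadir's profit: π = x_{Nadir}(323 − 4x_{Nadir} − 2x_{Kora}) − 25x_{Nadir}.
∂π/∂x_{Nadir} = 298 − 8x_{Nadir} − 2x_{Kora} = 0 ⇒ x_{Nadir} = 37.25 − 0.25x_{Kora}.
The game is symmetric, so in equilibrium x_{Kora} = x_{Nadir}: the reaction function gives 1.25x_{Nadir} = 37.25, hence x_{Nadir} = 29.8.

29.8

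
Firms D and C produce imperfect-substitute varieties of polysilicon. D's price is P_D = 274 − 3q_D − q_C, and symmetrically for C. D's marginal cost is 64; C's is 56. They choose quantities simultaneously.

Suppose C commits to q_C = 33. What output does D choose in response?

29.5

Firm D's profit: π = q_D(274 − 3q_D − q_C) − 64q_D.
∂π/∂q_D = 210 − 6q_D − q_C = 0 ⇒ q_D = 35 − (1/6)q_C.
At q_C = 33: q_D = 35 − (1/6)·33 = 29.5.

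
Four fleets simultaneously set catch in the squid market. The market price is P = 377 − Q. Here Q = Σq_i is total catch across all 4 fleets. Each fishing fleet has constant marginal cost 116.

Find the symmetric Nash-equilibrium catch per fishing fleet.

A representative fishing fleet's profit is π_i = q_i(377 − Q) − 116q_i, with Q = q_i + Σ_{j≠i} q_j.
First-order condition: 261 − 2q_i − Σ_{j≠i} q_j = 0.
In a symmetric equilibrium every fishing fleet chooses the same q, so Σ_{j≠i} q_j = 3q. The condition becomes 261 − 5q = 0, giving q = 261/5 = 52.2.

52.2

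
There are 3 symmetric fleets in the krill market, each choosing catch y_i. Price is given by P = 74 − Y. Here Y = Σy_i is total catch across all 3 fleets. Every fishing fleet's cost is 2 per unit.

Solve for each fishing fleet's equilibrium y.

18

A representative fishing fleet's profit is π_i = y_i(74 − Y) − 2y_i, with Y = y_i + Σ_{j≠i} y_j.
First-order condition: 72 − 2y_i − Σ_{j≠i} y_j = 0.
Imposing symmetry (y_j = y for all j) turns Σ_{j≠i} y_j into 2y, so 72 = 4y and y = 18.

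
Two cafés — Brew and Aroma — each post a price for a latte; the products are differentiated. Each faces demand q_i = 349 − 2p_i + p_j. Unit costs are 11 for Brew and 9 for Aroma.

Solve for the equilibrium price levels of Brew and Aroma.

123.4, 122.6

Brew's profit: π = (p_{Brew} − 11)(349 − 2p_{Brew} + p_{Aroma}).
∂π/∂p_{Brew} = 371 − 4p_{Brew} + p_{Aroma} = 0 ⇒ p_{Brew} = 92.75 + 0.25p_{Aroma}.
Similarly p_{Aroma} = 91.75 + 0.25p_{Brew}.
Plugging p_{Aroma} into Brew's best response: p_{Brew} = 92.75 + 0.25(91.75 + 0.25p_{Brew}) ⇒ 0.9375p_{Brew} = 115.6875, so p_{Brew} = 123.4.
Then p_{Aroma} = 91.75 + 0.25·123.4 = 122.6.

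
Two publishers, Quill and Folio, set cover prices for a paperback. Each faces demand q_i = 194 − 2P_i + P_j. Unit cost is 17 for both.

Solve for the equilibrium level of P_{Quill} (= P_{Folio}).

76

Quill's profit: π = (P_{Quill} − 17)(194 − 2P_{Quill} + P_{Folio}).
∂π/∂P_{Quill} = 228 − 4P_{Quill} + P_{Folio} = 0 ⇒ P_{Quill} = 57 + 0.25P_{Folio}.
The game is symmetric, so in equilibrium P_{Folio} = P_{Quill}: the reaction function gives 0.75P_{Quill} = 57, hence P_{Quill} = 76.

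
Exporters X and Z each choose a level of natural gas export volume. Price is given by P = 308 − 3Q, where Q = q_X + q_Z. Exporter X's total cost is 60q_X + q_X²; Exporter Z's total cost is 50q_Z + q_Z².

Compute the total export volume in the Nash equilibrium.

46

Exporter X's profit: π = q_X(308 − 3(q_X + q_Z)) − 60q_X − q_X².
∂π/∂q_X = 248 − 8q_X − 3q_Z = 0, so q_X = 31 − 0.375q_Z.
By the same steps for Z: q_Z = 32.25 − 0.375q_X.
Solving the two reaction functions simultaneously: (1 − (−0.375)(−0.375))q_X = 31 − 0.375·32.25, so (55/64)q_X = 605/32 and q_X = 22.
Then q_Z = 32.25 − 0.375·22 = 24.
Total export volume: 22 + 24 = 46.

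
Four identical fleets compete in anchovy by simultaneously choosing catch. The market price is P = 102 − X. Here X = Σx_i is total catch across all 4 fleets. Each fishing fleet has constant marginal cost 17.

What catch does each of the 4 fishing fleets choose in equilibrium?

17

A representative fishing fleet's profit is π_i = x_i(102 − X) − 17x_i, with X = x_i + Σ_{j≠i} x_j.
First-order condition: 85 − 2x_i − Σ_{j≠i} x_j = 0.
Imposing symmetry (x_j = x for all j) turns Σ_{j≠i} x_j into 3x, so 85 = 5x and x = 17.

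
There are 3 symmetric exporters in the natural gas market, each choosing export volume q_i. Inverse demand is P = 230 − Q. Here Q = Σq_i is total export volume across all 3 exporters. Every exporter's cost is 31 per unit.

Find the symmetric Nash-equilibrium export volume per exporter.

A representative exporter's profit is π_i = q_i(230 − Q) − 31q_i, with Q = q_i + Σ_{j≠i} q_j.
First-order condition: 199 − 2q_i − Σ_{j≠i} q_j = 0.
In a symmetric equilibrium every exporter chooses the same q, so Σ_{j≠i} q_j = 2q. The condition becomes 199 − 4q = 0, giving q = 199/4 = 49.75.

49.75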